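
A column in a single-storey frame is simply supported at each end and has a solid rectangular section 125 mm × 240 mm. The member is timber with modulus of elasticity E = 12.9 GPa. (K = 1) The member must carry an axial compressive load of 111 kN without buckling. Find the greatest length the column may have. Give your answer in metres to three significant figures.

L_max ≈ 6.69 m

Buckling occurs about the weak axis: I_min = h·b³/12 with b = 125 mm (the shorter side).
I_min = 240×125³/12 = 3.906×10^7 mm⁴
I = 3.906×10^-5 m⁴
At the buckling limit P_cr = P = 1.110×10^5 N
From P_cr = π²EI/(K·L)²:  L = (1/K)·√(π²EI/P_cr) = (1/1)·√(π²×1.29×10^10×3.906×10^-5/1.110×10^5)
L = 6.69 m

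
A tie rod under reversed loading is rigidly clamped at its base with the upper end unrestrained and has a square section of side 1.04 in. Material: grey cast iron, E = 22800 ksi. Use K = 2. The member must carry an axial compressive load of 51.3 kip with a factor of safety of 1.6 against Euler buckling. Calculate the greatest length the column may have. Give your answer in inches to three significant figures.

I = a⁴/12 = 1.04⁴/12 = 9.749×10^-2 in⁴
Required critical load P_cr = n·P = 1.6 × 51.3 = 82.08 kip = 8.208×10^4 lb
From P_cr = π²EI/(K·L)²:  L = (1/K)·√(π²EI/P_cr) = (1/2)·√(π²×2.28×10^7×9.749×10^-2/8.208×10^4)
L = 8.17 in

L_max ≈ 8.17 in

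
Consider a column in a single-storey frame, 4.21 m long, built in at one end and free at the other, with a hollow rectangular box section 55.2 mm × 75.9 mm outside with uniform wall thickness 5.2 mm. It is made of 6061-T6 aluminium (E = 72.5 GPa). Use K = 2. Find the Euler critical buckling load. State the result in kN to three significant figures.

Inner dimensions: h_i = 75.9 − 2×5.2 = 65.50 mm, b_i = 55.2 − 2×5.2 = 44.80 mm
Weak-axis I_min = (h_o·b_o³ − h_i·b_i³)/12 with b_o = 55.2, b_i = 44.80 mm (shorter outer/inner sides).
I_min = (75.9×55.2³ − 65.50×44.80³)/12 = 5.731×10^5 mm⁴
I = 5.731×10^5 mm⁴ = 5.731×10^-7 m⁴
Effective length L_e = K·L = 2 × 4.21 = 8.420 m
P_cr = π²EI / L_e² = π² × 72.5×10⁹ × 5.731×10^-7 / 8.420² = 5.784×10^3 N

P_cr ≈ 5.78 kN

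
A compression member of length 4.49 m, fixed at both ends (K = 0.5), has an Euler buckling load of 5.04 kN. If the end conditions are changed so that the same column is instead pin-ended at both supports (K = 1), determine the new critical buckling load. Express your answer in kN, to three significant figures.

P_cr ∝ 1/K², so P_cr,new = P_cr,old × (K_old/K_new)² = 5.04 × (0.5/1)²
= 5.04 × 0.2500 = 1.26 kN

P_cr ≈ 1.26 kN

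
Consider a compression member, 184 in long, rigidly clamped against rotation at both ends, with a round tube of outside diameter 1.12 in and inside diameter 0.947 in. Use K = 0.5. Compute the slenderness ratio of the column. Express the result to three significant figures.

λ ≈ 251

d_o = 1.12 in, d_i = 0.947 in
I = π(d_o⁴ − d_i⁴)/64 = π(1.12⁴ − 0.9470⁴)/64 = 3.776×10^-2 in⁴
A = 0.2809 in²;  r_min = √(I/A) = √(3.776×10^-2/0.2809) = 0.3667 in
L_e = K·L = 0.5 × 184 = 92.00 in
λ = L_e / r_min = 92.000 / 0.3667 = 251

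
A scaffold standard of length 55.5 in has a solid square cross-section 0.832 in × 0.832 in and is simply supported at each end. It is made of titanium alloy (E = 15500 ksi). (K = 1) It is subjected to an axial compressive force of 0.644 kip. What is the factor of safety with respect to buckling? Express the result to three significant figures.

n ≈ 3.08

I = a⁴/12 = 0.832⁴/12 = 3.993×10^-2 in⁴
Effective length L_e = K·L = 1 × 55.5 = 55.50 in
P_cr = π²EI / L_e² = π² × 15500×10³ × 3.993×10^-2 / 55.50² = 1.983×10^3 lb
Factor of safety n = P_cr / P = 1.9832 / 0.644 = 3.08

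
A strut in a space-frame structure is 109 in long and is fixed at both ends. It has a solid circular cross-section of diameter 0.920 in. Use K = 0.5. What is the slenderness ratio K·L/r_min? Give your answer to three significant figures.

λ ≈ 237

I = πd⁴/64 = π×0.920⁴/64 = 3.517×10^-2 in⁴
A = 0.6648 in²;  r_min = √(I/A) = √(3.517×10^-2/0.6648) = 0.2300 in
L_e = K·L = 0.5 × 109 = 54.50 in
λ = L_e / r_min = 54.500 / 0.2300 = 237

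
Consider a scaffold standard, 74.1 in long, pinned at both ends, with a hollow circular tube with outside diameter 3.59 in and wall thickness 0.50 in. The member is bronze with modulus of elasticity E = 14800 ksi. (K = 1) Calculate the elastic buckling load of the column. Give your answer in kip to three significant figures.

P_cr ≈ 158 kip

Inner diameter d_i = 3.59 − 2×0.50 = 2.590 in
I = π(d_o⁴ − d_i⁴)/64 = π(3.59⁴ − 2.590⁴)/64 = 5.945 in⁴
Effective length L_e = K·L = 1 × 74.1 = 74.10 in
P_cr = π²EI / L_e² = π² × 14800×10³ × 5.945 / 74.10² = 1.581×10^5 lb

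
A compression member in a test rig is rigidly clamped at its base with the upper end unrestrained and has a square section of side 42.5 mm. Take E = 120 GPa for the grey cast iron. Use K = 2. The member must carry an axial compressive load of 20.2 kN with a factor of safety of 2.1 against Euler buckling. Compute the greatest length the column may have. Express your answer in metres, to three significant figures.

L_max ≈ 1.38 m

I = a⁴/12 = 42.5⁴/12 = 2.719×10^5 mm⁴
I = 2.719×10^-7 m⁴
Required critical load P_cr = n·P = 2.1 × 20.2 = 42.42 kN = 4.242×10^4 N
From P_cr = π²EI/(K·L)²:  L = (1/K)·√(π²EI/P_cr) = (1/2)·√(π²×1.20×10^11×2.719×10^-7/4.242×10^4)
L = 1.38 m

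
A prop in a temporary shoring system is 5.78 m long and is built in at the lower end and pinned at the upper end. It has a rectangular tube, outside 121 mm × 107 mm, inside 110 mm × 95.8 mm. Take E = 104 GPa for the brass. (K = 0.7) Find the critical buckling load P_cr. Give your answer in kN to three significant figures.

Weak-axis I_min = (h_o·b_o³ − h_i·b_i³)/12 with b_o = 107, b_i = 95.80 mm (shorter outer/inner sides).
I_min = (121×107³ − 110.0×95.80³)/12 = 4.293×10^6 mm⁴
I = 4.293×10^6 mm⁴ = 4.293×10^-6 m⁴
Effective length L_e = K·L = 0.7 × 5.78 = 4.046 m
P_cr = π²EI / L_e² = π² × 104×10⁹ × 4.293×10^-6 / 4.046² = 2.692×10^5 N

P_cr ≈ 269 kN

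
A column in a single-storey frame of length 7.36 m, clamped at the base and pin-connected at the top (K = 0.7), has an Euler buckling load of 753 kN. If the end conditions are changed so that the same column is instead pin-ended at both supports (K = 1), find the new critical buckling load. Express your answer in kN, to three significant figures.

P_cr ∝ 1/K², so P_cr,new = P_cr,old × (K_old/K_new)² = 753 × (0.7/1)²
= 753 × 0.4900 = 369 kN

P_cr ≈ 369 kN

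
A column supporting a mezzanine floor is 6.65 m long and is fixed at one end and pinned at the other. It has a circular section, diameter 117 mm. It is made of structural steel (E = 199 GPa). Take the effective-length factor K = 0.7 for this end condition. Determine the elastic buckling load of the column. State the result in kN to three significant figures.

P_cr ≈ 834 kN

I = πd⁴/64 = π×117⁴/64 = 9.198×10^6 mm⁴
I = 9.198×10^6 mm⁴ = 9.198×10^-6 m⁴
Effective length L_e = K·L = 0.7 × 6.65 = 4.655 m
P_cr = π²EI / L_e² = π² × 199×10⁹ × 9.198×10^-6 / 4.655² = 8.337×10^5 N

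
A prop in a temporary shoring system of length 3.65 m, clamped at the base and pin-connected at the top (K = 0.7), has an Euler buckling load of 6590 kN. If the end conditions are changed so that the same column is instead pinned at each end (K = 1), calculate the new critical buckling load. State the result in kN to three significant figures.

P_cr ∝ 1/K², so P_cr,new = P_cr,old × (K_old/K_new)² = 6590 × (0.7/1)²
= 6590 × 0.4900 = 3230 kN

P_cr ≈ 3230 kN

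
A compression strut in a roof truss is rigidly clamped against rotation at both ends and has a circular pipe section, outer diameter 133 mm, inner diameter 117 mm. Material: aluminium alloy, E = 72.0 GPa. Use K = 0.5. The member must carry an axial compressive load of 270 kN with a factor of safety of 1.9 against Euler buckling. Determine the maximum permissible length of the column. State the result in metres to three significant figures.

d_o = 133 mm, d_i = 117 mm
I = π(d_o⁴ − d_i⁴)/64 = π(133⁴ − 117.0⁴)/64 = 6.161×10^6 mm⁴
I = 6.161×10^-6 m⁴
Required critical load P_cr = n·P = 1.9 × 270 = 513.0 kN = 5.130×10^5 N
From P_cr = π²EI/(K·L)²:  L = (1/K)·√(π²EI/P_cr) = (1/0.5)·√(π²×7.20×10^10×6.161×10^-6/5.130×10^5)
L = 5.84 m

L_max ≈ 5.84 m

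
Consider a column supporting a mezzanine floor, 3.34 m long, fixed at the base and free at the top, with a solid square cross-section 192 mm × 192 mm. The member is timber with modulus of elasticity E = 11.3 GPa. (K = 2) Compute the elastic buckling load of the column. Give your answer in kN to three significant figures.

P_cr ≈ 283 kN

I = a⁴/12 = 192⁴/12 = 1.132×10^8 mm⁴
I = 1.132×10^8 mm⁴ = 1.132×10^-4 m⁴
Effective length L_e = K·L = 2 × 3.34 = 6.680 m
P_cr = π²EI / L_e² = π² × 11.3×10⁹ × 1.132×10^-4 / 6.680² = 2.830×10^5 N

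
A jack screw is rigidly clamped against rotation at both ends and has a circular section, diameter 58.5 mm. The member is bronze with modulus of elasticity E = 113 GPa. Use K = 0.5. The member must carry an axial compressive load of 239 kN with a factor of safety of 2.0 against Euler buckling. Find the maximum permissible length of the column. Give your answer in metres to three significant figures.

L_max ≈ 2.32 m

I = πd⁴/64 = π×58.5⁴/64 = 5.749×10^5 mm⁴
I = 5.749×10^-7 m⁴
Required critical load P_cr = n·P = 2.0 × 239 = 478.0 kN = 4.780×10^5 N
From P_cr = π²EI/(K·L)²:  L = (1/K)·√(π²EI/P_cr) = (1/0.5)·√(π²×1.13×10^11×5.749×10^-7/4.780×10^5)
L = 2.32 m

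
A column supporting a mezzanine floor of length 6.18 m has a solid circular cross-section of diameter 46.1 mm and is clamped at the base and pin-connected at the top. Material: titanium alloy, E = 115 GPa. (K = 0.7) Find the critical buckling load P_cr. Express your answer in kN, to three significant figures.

I = πd⁴/64 = π×46.1⁴/64 = 2.217×10^5 mm⁴
I = 2.217×10^5 mm⁴ = 2.217×10^-7 m⁴
Effective length L_e = K·L = 0.7 × 6.18 = 4.326 m
P_cr = π²EI / L_e² = π² × 115×10⁹ × 2.217×10^-7 / 4.326² = 1.345×10^4 N

P_cr ≈ 13.4 kN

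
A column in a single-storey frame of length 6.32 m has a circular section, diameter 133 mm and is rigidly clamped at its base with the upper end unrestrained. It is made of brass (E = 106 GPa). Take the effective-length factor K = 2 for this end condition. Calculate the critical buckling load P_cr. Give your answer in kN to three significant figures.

I = πd⁴/64 = π×133⁴/64 = 1.536×10^7 mm⁴
I = 1.536×10^7 mm⁴ = 1.536×10^-5 m⁴
Effective length L_e = K·L = 2 × 6.32 = 12.64 m
P_cr = π²EI / L_e² = π² × 106×10⁹ × 1.536×10^-5 / 12.64² = 1.006×10^5 N

P_cr ≈ 101 kN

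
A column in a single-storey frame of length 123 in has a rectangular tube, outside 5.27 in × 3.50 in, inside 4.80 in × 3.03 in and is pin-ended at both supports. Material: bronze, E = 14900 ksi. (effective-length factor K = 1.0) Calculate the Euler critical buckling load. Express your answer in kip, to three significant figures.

P_cr ≈ 74.9 kip

Weak-axis I_min = (h_o·b_o³ − h_i·b_i³)/12 with b_o = 3.50, b_i = 3.030 in (shorter outer/inner sides).
I_min = (5.27×3.50³ − 4.800×3.030³)/12 = 7.702 in⁴
Effective length L_e = K·L = 1 × 123 = 123.0 in
P_cr = π²EI / L_e² = π² × 14900×10³ × 7.702 / 123.0² = 7.487×10^4 lb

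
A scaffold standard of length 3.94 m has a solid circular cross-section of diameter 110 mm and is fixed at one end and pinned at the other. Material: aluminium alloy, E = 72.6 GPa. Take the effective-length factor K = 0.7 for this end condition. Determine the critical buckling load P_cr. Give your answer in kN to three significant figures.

I = πd⁴/64 = π×110⁴/64 = 7.187×10^6 mm⁴
I = 7.187×10^6 mm⁴ = 7.187×10^-6 m⁴
Effective length L_e = K·L = 0.7 × 3.94 = 2.758 m
P_cr = π²EI / L_e² = π² × 72.6×10⁹ × 7.187×10^-6 / 2.758² = 6.770×10^5 N

P_cr ≈ 677 kN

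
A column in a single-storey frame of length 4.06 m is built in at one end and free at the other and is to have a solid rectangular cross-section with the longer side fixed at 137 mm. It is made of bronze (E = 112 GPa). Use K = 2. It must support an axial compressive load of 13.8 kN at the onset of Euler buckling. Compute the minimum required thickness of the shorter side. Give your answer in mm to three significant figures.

b ≈ 41.6 mm

L_e = K·L = 2 × 4.06 = 8.120 m
Required I = P_cr·L_e²/(π²E) = 1.380×10^4 × 8.120² / (π² × 1.12×10^11) = 8.231×10^-7 m⁴
I_req = 8.231×10^5 mm⁴
Rectangle, weak axis: I_min = h·b³/12 with h = 137 mm fixed  ⇒  b = (12I/h)^(1/3) = 41.6 mm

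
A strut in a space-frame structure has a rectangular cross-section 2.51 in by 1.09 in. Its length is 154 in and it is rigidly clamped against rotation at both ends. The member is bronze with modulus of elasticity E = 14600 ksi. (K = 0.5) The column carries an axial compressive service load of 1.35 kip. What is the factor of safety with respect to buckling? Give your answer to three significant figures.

Buckling occurs about the weak axis: I_min = h·b³/12 with b = 1.09 in (the shorter side).
I_min = 2.51×1.09³/12 = 0.2709 in⁴
Effective length L_e = K·L = 0.5 × 154 = 77.00 in
P_cr = π²EI / L_e² = π² × 14600×10³ × 0.2709 / 77.00² = 6.583×10^3 lb
Factor of safety n = P_cr / P = 6.5833 / 1.35 = 4.88

n ≈ 4.88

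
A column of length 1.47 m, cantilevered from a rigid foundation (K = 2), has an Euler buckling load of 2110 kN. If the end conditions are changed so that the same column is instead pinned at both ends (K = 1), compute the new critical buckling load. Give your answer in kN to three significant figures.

P_cr ∝ 1/K², so P_cr,new = P_cr,old × (K_old/K_new)² = 2110 × (2/1)²
= 2110 × 4.000 = 8440 kN

P_cr ≈ 8440 kN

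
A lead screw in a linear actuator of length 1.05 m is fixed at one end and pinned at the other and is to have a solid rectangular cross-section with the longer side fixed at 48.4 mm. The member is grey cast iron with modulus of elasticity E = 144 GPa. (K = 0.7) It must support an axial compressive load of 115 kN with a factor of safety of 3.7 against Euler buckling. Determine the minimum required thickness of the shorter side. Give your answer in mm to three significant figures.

Required P_cr = n·P = 3.7 × 115 = 425.5 kN
L_e = K·L = 0.7 × 1.05 = 0.7350 m
Required I = P_cr·L_e²/(π²E) = 4.255×10^5 × 0.7350² / (π² × 1.44×10^11) = 1.617×10^-7 m⁴
I_req = 1.617×10^5 mm⁴
Rectangle, weak axis: I_min = h·b³/12 with h = 48.4 mm fixed  ⇒  b = (12I/h)^(1/3) = 34.2 mm

b ≈ 34.2 mm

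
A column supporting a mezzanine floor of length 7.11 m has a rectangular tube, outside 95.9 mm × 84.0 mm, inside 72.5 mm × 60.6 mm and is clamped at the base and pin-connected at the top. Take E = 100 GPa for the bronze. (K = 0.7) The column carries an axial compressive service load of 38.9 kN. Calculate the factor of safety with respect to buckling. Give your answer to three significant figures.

Weak-axis I_min = (h_o·b_o³ − h_i·b_i³)/12 with b_o = 84.0, b_i = 60.60 mm (shorter outer/inner sides).
I_min = (95.9×84.0³ − 72.50×60.60³)/12 = 3.392×10^6 mm⁴
I = 3.392×10^6 mm⁴ = 3.392×10^-6 m⁴
Effective length L_e = K·L = 0.7 × 7.11 = 4.977 m
P_cr = π²EI / L_e² = π² × 100×10⁹ × 3.392×10^-6 / 4.977² = 1.352×10^5 N
Factor of safety n = P_cr / P = 135.16 / 38.9 = 3.47

n ≈ 3.47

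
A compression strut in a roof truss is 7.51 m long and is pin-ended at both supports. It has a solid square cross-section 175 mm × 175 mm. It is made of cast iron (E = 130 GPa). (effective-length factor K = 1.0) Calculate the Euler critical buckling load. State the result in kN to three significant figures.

I = a⁴/12 = 175⁴/12 = 7.816×10^7 mm⁴
I = 7.816×10^7 mm⁴ = 7.816×10^-5 m⁴
Effective length L_e = K·L = 1 × 7.51 = 7.510 m
P_cr = π²EI / L_e² = π² × 130×10⁹ × 7.816×10^-5 / 7.510² = 1.778×10^6 N

P_cr ≈ 1780 kN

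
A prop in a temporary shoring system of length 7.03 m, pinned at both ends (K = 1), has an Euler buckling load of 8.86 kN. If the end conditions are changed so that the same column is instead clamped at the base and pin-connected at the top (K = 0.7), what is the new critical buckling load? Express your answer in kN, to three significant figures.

P_cr ∝ 1/K², so P_cr,new = P_cr,old × (K_old/K_new)² = 8.86 × (1/0.7)²
= 8.86 × 2.041 = 18.1 kN

P_cr ≈ 18.1 kN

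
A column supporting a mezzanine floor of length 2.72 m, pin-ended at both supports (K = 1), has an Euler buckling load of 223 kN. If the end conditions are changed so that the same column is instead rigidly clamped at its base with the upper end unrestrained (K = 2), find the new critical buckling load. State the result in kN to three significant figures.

P_cr ≈ 55.8 kN

P_cr ∝ 1/K², so P_cr,new = P_cr,old × (K_old/K_new)² = 223 × (1/2)²
= 223 × 0.2500 = 55.8 kN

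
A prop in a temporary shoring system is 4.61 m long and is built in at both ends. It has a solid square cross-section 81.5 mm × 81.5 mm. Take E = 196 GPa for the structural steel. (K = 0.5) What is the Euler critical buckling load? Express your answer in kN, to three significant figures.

I = a⁴/12 = 81.5⁴/12 = 3.677×10^6 mm⁴
I = 3.677×10^6 mm⁴ = 3.677×10^-6 m⁴
Effective length L_e = K·L = 0.5 × 4.61 = 2.305 m
P_cr = π²EI / L_e² = π² × 196×10⁹ × 3.677×10^-6 / 2.305² = 1.339×10^6 N

P_cr ≈ 1340 kN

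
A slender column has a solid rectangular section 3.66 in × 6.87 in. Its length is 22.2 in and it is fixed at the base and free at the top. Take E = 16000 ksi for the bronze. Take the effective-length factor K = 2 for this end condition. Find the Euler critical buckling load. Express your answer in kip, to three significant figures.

Buckling occurs about the weak axis: I_min = h·b³/12 with b = 3.66 in (the shorter side).
I_min = 6.87×3.66³/12 = 28.07 in⁴
Effective length L_e = K·L = 2 × 22.2 = 44.40 in
P_cr = π²EI / L_e² = π² × 16000×10³ × 28.07 / 44.40² = 2.248×10^6 lb

P_cr ≈ 2250 kip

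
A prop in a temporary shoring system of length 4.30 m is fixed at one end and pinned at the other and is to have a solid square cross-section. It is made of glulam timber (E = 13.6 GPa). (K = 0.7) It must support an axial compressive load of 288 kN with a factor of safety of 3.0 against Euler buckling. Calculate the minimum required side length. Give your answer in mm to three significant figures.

Required P_cr = n·P = 3.0 × 288 = 864.0 kN
L_e = K·L = 0.7 × 4.30 = 3.010 m
Required I = P_cr·L_e²/(π²E) = 8.640×10^5 × 3.010² / (π² × 1.36×10^10) = 5.832×10^-5 m⁴
I_req = 5.832×10^7 mm⁴
Solid square: I = a⁴/12  ⇒  a = (12I)^(1/4) = (12×5.832×10^7)^(1/4) = 163 mm

a ≈ 163 mm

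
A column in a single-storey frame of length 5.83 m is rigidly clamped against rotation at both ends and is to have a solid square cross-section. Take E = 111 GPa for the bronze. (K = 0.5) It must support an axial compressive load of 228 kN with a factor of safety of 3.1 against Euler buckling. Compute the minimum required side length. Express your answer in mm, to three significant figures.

a ≈ 90.1 mm

Required P_cr = n·P = 3.1 × 228 = 706.8 kN
L_e = K·L = 0.5 × 5.83 = 2.915 m
Required I = P_cr·L_e²/(π²E) = 7.068×10^5 × 2.915² / (π² × 1.11×10^11) = 5.482×10^-6 m⁴
I_req = 5.482×10^6 mm⁴
Solid square: I = a⁴/12  ⇒  a = (12I)^(1/4) = (12×5.482×10^6)^(1/4) = 90.1 mm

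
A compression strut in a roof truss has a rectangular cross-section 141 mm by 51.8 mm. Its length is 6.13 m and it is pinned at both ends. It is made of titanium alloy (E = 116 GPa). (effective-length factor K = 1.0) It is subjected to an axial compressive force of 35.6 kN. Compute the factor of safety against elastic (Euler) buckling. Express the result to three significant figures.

n ≈ 1.40

Buckling occurs about the weak axis: I_min = h·b³/12 with b = 51.8 mm (the shorter side).
I_min = 141×51.8³/12 = 1.633×10^6 mm⁴
I = 1.633×10^6 mm⁴ = 1.633×10^-6 m⁴
Effective length L_e = K·L = 1 × 6.13 = 6.130 m
P_cr = π²EI / L_e² = π² × 116×10⁹ × 1.633×10^-6 / 6.130² = 4.976×10^4 N
Factor of safety n = P_cr / P = 49.758 / 35.6 = 1.40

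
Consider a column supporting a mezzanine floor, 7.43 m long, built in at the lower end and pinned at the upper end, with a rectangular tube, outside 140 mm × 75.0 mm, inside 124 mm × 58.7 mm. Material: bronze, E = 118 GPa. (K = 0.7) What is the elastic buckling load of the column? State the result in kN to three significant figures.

Weak-axis I_min = (h_o·b_o³ − h_i·b_i³)/12 with b_o = 75.0, b_i = 58.70 mm (shorter outer/inner sides).
I_min = (140×75.0³ − 124.0×58.70³)/12 = 2.832×10^6 mm⁴
I = 2.832×10^6 mm⁴ = 2.832×10^-6 m⁴
Effective length L_e = K·L = 0.7 × 7.43 = 5.201 m
P_cr = π²EI / L_e² = π² × 118×10⁹ × 2.832×10^-6 / 5.201² = 1.219×10^5 N

P_cr ≈ 122 kN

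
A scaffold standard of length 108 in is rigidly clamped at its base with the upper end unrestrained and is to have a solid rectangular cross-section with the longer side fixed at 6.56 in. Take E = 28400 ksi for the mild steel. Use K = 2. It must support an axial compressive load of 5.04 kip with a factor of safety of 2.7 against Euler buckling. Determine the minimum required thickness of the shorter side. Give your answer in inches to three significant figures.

Required P_cr = n·P = 2.7 × 5.04 = 13.61 kip
L_e = K·L = 2 × 108 = 216.0 in
Required I = P_cr·L_e²/(π²E) = 1.361×10^4 × 216.0² / (π² × 2.84×10^7) = 2.265 in⁴
Rectangle, weak axis: I_min = h·b³/12 with h = 6.56 in fixed  ⇒  b = (12I/h)^(1/3) = 1.61 in

b ≈ 1.61 in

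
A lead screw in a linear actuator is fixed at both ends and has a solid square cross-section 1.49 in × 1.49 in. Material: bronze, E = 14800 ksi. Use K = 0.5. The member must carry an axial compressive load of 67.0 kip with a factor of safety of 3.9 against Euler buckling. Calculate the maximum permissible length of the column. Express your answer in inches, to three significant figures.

L_max ≈ 30.3 in

I = a⁴/12 = 1.49⁴/12 = 0.4107 in⁴
Required critical load P_cr = n·P = 3.9 × 67.0 = 261.3 kip = 2.613×10^5 lb
From P_cr = π²EI/(K·L)²:  L = (1/K)·√(π²EI/P_cr) = (1/0.5)·√(π²×1.48×10^7×0.4107/2.613×10^5)
L = 30.3 in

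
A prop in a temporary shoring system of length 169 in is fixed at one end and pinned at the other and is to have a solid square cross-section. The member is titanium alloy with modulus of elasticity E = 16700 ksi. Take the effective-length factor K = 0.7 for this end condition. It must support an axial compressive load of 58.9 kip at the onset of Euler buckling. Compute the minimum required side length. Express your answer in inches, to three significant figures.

a ≈ 2.78 in

L_e = K·L = 0.7 × 169 = 118.3 in
Required I = P_cr·L_e²/(π²E) = 5.890×10^4 × 118.3² / (π² × 1.67×10^7) = 5.001 in⁴
Solid square: I = a⁴/12  ⇒  a = (12I)^(1/4) = (12×5.001)^(1/4) = 2.78 in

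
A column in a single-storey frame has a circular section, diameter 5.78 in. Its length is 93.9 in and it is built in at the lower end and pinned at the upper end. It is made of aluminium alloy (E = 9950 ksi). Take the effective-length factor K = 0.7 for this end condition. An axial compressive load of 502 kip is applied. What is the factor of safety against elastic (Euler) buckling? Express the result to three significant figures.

n ≈ 2.48

I = πd⁴/64 = π×5.78⁴/64 = 54.79 in⁴
Effective length L_e = K·L = 0.7 × 93.9 = 65.73 in
P_cr = π²EI / L_e² = π² × 9950×10³ × 54.79 / 65.73² = 1.245×10^6 lb
Factor of safety n = P_cr / P = 1245.3 / 502 = 2.48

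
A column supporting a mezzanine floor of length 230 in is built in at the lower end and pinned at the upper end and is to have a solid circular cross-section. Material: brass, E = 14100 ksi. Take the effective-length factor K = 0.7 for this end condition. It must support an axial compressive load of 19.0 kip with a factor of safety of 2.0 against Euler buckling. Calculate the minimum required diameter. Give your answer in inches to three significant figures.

d ≈ 3.47 in

Required P_cr = n·P = 2.0 × 19.0 = 38.00 kip
L_e = K·L = 0.7 × 230 = 161.0 in
Required I = P_cr·L_e²/(π²E) = 3.800×10^4 × 161.0² / (π² × 1.41×10^7) = 7.078 in⁴
Solid circle: I = πd⁴/64  ⇒  d = (64I/π)^(1/4) = (64×7.078/π)^(1/4) = 3.47 in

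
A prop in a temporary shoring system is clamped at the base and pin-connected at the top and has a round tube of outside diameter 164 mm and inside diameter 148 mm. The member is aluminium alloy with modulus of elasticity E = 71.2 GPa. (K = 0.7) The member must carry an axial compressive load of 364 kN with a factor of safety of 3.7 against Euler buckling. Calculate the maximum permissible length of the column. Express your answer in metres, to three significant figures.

L_max ≈ 3.57 m

d_o = 164 mm, d_i = 148 mm
I = π(d_o⁴ − d_i⁴)/64 = π(164⁴ − 148.0⁴)/64 = 1.196×10^7 mm⁴
I = 1.196×10^-5 m⁴
Required critical load P_cr = n·P = 3.7 × 364 = 1347 kN = 1.347×10^6 N
From P_cr = π²EI/(K·L)²:  L = (1/K)·√(π²EI/P_cr) = (1/0.7)·√(π²×7.12×10^10×1.196×10^-5/1.347×10^6)
L = 3.57 m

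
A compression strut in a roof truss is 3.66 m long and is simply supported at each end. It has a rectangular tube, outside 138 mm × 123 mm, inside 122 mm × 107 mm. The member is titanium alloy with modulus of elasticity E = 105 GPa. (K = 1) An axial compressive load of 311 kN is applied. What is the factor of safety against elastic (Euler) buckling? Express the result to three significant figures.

n ≈ 2.23

Weak-axis I_min = (h_o·b_o³ − h_i·b_i³)/12 with b_o = 123, b_i = 107.0 mm (shorter outer/inner sides).
I_min = (138×123³ − 122.0×107.0³)/12 = 8.945×10^6 mm⁴
I = 8.945×10^6 mm⁴ = 8.945×10^-6 m⁴
Effective length L_e = K·L = 1 × 3.66 = 3.660 m
P_cr = π²EI / L_e² = π² × 105×10⁹ × 8.945×10^-6 / 3.660² = 6.920×10^5 N
Factor of safety n = P_cr / P = 692.03 / 311 = 2.23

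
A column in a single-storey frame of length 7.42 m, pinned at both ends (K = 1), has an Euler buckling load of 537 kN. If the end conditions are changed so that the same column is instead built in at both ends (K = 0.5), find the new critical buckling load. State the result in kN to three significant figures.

P_cr ≈ 2150 kN

P_cr ∝ 1/K², so P_cr,new = P_cr,old × (K_old/K_new)² = 537 × (1/0.5)²
= 537 × 4.000 = 2150 kN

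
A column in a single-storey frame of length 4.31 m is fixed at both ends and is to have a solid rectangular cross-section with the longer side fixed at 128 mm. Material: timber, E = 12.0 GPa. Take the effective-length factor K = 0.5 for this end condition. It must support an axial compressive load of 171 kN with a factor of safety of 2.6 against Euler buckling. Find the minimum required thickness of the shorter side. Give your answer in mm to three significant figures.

Required P_cr = n·P = 2.6 × 171 = 444.6 kN
L_e = K·L = 0.5 × 4.31 = 2.155 m
Required I = P_cr·L_e²/(π²E) = 4.446×10^5 × 2.155² / (π² × 1.20×10^10) = 1.743×10^-5 m⁴
I_req = 1.743×10^7 mm⁴
Rectangle, weak axis: I_min = h·b³/12 with h = 128 mm fixed  ⇒  b = (12I/h)^(1/3) = 118 mm

b ≈ 118 mm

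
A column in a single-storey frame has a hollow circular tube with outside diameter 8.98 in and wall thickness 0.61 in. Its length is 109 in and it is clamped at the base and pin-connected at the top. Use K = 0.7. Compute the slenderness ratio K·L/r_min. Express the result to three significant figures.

Inner diameter d_i = 8.98 − 2×0.61 = 7.760 in
I = π(d_o⁴ − d_i⁴)/64 = π(8.98⁴ − 7.760⁴)/64 = 141.2 in⁴
A = 16.04 in²;  r_min = √(I/A) = √(141.2/16.04) = 2.967 in
L_e = K·L = 0.7 × 109 = 76.30 in
λ = L_e / r_min = 76.300 / 2.967 = 25.7

λ ≈ 25.7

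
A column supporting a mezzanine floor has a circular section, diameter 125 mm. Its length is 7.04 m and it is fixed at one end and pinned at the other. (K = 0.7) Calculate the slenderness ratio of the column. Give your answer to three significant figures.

For a solid circle r = d/4 = 125/4 = 31.25 mm
L_e = K·L = 0.7 × 7.04 m = 4.928 m = 4928.0 mm
λ = L_e / r_min = 4928.0 / 31.25 = 158

λ ≈ 158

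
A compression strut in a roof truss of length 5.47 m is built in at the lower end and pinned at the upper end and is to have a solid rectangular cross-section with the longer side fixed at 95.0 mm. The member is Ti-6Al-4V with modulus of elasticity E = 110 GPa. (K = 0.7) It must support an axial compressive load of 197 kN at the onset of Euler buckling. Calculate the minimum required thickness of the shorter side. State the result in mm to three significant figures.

L_e = K·L = 0.7 × 5.47 = 3.829 m
Required I = P_cr·L_e²/(π²E) = 1.970×10^5 × 3.829² / (π² × 1.10×10^11) = 2.660×10^-6 m⁴
I_req = 2.660×10^6 mm⁴
Rectangle, weak axis: I_min = h·b³/12 with h = 95.0 mm fixed  ⇒  b = (12I/h)^(1/3) = 69.5 mm

b ≈ 69.5 mm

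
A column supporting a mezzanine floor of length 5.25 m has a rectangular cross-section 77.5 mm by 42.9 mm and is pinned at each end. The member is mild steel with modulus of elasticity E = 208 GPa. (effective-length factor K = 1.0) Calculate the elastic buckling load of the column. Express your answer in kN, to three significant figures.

Buckling occurs about the weak axis: I_min = h·b³/12 with b = 42.9 mm (the shorter side).
I_min = 77.5×42.9³/12 = 5.099×10^5 mm⁴
I = 5.099×10^5 mm⁴ = 5.099×10^-7 m⁴
Effective length L_e = K·L = 1 × 5.25 = 5.250 m
P_cr = π²EI / L_e² = π² × 208×10⁹ × 5.099×10^-7 / 5.250² = 3.798×10^4 N

P_cr ≈ 38.0 kN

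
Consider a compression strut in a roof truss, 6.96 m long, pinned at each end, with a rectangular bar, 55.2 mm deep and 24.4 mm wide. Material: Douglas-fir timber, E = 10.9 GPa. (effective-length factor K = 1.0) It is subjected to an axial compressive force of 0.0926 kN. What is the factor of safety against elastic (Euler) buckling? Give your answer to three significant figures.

n ≈ 1.60

Buckling occurs about the weak axis: I_min = h·b³/12 with b = 24.4 mm (the shorter side).
I_min = 55.2×24.4³/12 = 6.682×10^4 mm⁴
I = 6.682×10^4 mm⁴ = 6.682×10^-8 m⁴
Effective length L_e = K·L = 1 × 6.96 = 6.960 m
P_cr = π²EI / L_e² = π² × 10.9×10⁹ × 6.682×10^-8 / 6.960² = 148.4 N
Factor of safety n = P_cr / P = 0.14840 / 0.0926 = 1.60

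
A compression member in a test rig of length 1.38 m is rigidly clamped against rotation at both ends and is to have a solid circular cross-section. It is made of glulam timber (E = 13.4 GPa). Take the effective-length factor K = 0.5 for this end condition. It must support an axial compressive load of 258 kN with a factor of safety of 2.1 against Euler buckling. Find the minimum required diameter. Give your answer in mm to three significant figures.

d ≈ 79.4 mm

Required P_cr = n·P = 2.1 × 258 = 541.8 kN
L_e = K·L = 0.5 × 1.38 = 0.6900 m
Required I = P_cr·L_e²/(π²E) = 5.418×10^5 × 0.6900² / (π² × 1.34×10^10) = 1.950×10^-6 m⁴
I_req = 1.950×10^6 mm⁴
Solid circle: I = πd⁴/64  ⇒  d = (64I/π)^(1/4) = (64×1.950×10^6/π)^(1/4) = 79.4 mm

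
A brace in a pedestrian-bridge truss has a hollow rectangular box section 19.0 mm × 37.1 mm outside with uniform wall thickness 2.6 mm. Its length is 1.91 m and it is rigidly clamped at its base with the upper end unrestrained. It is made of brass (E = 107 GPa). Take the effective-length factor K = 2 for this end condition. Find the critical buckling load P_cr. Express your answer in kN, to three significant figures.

Inner dimensions: h_i = 37.1 − 2×2.6 = 31.90 mm, b_i = 19.0 − 2×2.6 = 13.80 mm
Weak-axis I_min = (h_o·b_o³ − h_i·b_i³)/12 with b_o = 19.0, b_i = 13.80 mm (shorter outer/inner sides).
I_min = (37.1×19.0³ − 31.90×13.80³)/12 = 1.422×10^4 mm⁴
I = 1.422×10^4 mm⁴ = 1.422×10^-8 m⁴
Effective length L_e = K·L = 2 × 1.91 = 3.820 m
P_cr = π²EI / L_e² = π² × 107×10⁹ × 1.422×10^-8 / 3.820² = 1.029×10^3 N

P_cr ≈ 1.03 kN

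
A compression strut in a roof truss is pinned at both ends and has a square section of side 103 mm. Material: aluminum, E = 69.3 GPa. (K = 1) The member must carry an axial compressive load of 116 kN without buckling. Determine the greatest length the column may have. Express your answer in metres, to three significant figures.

L_max ≈ 7.44 m

I = a⁴/12 = 103⁴/12 = 9.379×10^6 mm⁴
I = 9.379×10^-6 m⁴
At the buckling limit P_cr = P = 1.160×10^5 N
From P_cr = π²EI/(K·L)²:  L = (1/K)·√(π²EI/P_cr) = (1/1)·√(π²×6.93×10^10×9.379×10^-6/1.160×10^5)
L = 7.44 m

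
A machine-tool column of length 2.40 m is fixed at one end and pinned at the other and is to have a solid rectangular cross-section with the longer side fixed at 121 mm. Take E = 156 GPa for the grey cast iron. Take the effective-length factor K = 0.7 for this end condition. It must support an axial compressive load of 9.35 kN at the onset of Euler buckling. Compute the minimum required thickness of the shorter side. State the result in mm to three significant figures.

b ≈ 11.9 mm

L_e = K·L = 0.7 × 2.40 = 1.680 m
Required I = P_cr·L_e²/(π²E) = 9.350×10^3 × 1.680² / (π² × 1.56×10^11) = 1.714×10^-8 m⁴
I_req = 1.714×10^4 mm⁴
Rectangle, weak axis: I_min = h·b³/12 with h = 121 mm fixed  ⇒  b = (12I/h)^(1/3) = 11.9 mm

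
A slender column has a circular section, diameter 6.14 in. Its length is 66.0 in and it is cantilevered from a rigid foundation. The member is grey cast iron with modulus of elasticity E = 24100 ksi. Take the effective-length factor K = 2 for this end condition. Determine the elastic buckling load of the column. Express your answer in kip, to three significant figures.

I = πd⁴/64 = π×6.14⁴/64 = 69.77 in⁴
Effective length L_e = K·L = 2 × 66.0 = 132.0 in
P_cr = π²EI / L_e² = π² × 24100×10³ × 69.77 / 132.0² = 9.524×10^5 lb

P_cr ≈ 952 kip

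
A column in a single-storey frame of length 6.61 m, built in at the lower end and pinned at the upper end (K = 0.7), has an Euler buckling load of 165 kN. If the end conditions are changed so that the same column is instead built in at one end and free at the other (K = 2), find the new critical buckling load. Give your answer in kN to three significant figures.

P_cr ∝ 1/K², so P_cr,new = P_cr,old × (K_old/K_new)² = 165 × (0.7/2)²
= 165 × 0.1225 = 20.2 kN

P_cr ≈ 20.2 kN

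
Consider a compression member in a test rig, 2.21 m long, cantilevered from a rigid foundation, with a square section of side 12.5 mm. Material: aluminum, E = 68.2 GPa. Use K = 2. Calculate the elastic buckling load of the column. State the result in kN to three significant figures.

I = a⁴/12 = 12.5⁴/12 = 2.035×10^3 mm⁴
I = 2.035×10^3 mm⁴ = 2.035×10^-9 m⁴
Effective length L_e = K·L = 2 × 2.21 = 4.420 m
P_cr = π²EI / L_e² = π² × 68.2×10⁹ × 2.035×10^-9 / 4.420² = 70.10 N

P_cr ≈ 0.0701 kN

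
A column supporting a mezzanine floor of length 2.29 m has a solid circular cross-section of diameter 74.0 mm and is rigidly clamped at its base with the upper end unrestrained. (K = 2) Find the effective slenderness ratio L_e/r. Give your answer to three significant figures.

I = πd⁴/64 = π×74.0⁴/64 = 1.472×10^6 mm⁴
A = 4.301×10^3 mm²;  r_min = √(I/A) = √(1.472×10^6/4.301×10^3) = 18.50 mm
L_e = K·L = 2 × 2.29 m = 4.580 m = 4580.0 mm
λ = L_e / r_min = 4580.0 / 18.50 = 248

λ ≈ 248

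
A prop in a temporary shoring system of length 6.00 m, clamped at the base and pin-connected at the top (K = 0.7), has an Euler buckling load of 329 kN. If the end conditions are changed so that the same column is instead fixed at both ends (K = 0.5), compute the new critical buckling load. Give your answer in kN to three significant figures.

P_cr ≈ 645 kN

P_cr ∝ 1/K², so P_cr,new = P_cr,old × (K_old/K_new)² = 329 × (0.7/0.5)²
= 329 × 1.960 = 645 kN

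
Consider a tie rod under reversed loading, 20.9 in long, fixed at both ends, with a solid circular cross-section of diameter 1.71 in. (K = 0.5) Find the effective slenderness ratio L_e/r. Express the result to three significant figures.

λ ≈ 24.4

For a solid circle r = d/4 = 1.71/4 = 0.4275 in
L_e = K·L = 0.5 × 20.9 = 10.45 in
λ = L_e / r_min = 10.450 / 0.4275 = 24.4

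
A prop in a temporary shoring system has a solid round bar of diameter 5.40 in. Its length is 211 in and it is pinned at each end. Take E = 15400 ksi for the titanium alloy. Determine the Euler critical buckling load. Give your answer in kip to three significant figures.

I = πd⁴/64 = π×5.40⁴/64 = 41.74 in⁴
Effective length L_e = K·L = 1 × 211 = 211.0 in
P_cr = π²EI / L_e² = π² × 15400×10³ × 41.74 / 211.0² = 1.425×10^5 lb

P_cr ≈ 142 kip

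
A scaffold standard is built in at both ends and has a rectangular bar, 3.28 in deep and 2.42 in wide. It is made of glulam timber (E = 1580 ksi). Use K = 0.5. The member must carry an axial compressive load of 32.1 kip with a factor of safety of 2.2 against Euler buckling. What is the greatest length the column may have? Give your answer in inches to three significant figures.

L_max ≈ 58.5 in

Buckling occurs about the weak axis: I_min = h·b³/12 with b = 2.42 in (the shorter side).
I_min = 3.28×2.42³/12 = 3.874 in⁴
Required critical load P_cr = n·P = 2.2 × 32.1 = 70.62 kip = 7.062×10^4 lb
From P_cr = π²EI/(K·L)²:  L = (1/K)·√(π²EI/P_cr) = (1/0.5)·√(π²×1.58×10^6×3.874/7.062×10^4)
L = 58.5 in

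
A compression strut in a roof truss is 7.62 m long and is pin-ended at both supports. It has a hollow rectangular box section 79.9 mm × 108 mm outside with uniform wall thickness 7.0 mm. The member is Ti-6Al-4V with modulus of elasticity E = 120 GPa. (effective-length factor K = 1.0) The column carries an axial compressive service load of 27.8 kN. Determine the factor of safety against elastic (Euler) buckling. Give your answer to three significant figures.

Inner dimensions: h_i = 108 − 2×7.0 = 94.00 mm, b_i = 79.9 − 2×7.0 = 65.90 mm
Weak-axis I_min = (h_o·b_o³ − h_i·b_i³)/12 with b_o = 79.9, b_i = 65.90 mm (shorter outer/inner sides).
I_min = (108×79.9³ − 94.00×65.90³)/12 = 2.349×10^6 mm⁴
I = 2.349×10^6 mm⁴ = 2.349×10^-6 m⁴
Effective length L_e = K·L = 1 × 7.62 = 7.620 m
P_cr = π²EI / L_e² = π² × 120×10⁹ × 2.349×10^-6 / 7.620² = 4.791×10^4 N
Factor of safety n = P_cr / P = 47.911 / 27.8 = 1.72

n ≈ 1.72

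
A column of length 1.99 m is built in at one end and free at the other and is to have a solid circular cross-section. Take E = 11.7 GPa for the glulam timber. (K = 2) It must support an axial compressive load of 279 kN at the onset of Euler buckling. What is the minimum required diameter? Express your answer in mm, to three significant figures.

d ≈ 167 mm

L_e = K·L = 2 × 1.99 = 3.980 m
Required I = P_cr·L_e²/(π²E) = 2.790×10^5 × 3.980² / (π² × 1.17×10^10) = 3.827×10^-5 m⁴
I_req = 3.827×10^7 mm⁴
Solid circle: I = πd⁴/64  ⇒  d = (64I/π)^(1/4) = (64×3.827×10^7/π)^(1/4) = 167 mm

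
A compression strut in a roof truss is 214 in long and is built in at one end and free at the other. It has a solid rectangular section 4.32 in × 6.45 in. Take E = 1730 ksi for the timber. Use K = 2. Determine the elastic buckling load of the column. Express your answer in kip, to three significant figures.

P_cr ≈ 4.04 kip

Buckling occurs about the weak axis: I_min = h·b³/12 with b = 4.32 in (the shorter side).
I_min = 6.45×4.32³/12 = 43.33 in⁴
Effective length L_e = K·L = 2 × 214 = 428.0 in
P_cr = π²EI / L_e² = π² × 1730×10³ × 43.33 / 428.0² = 4.039×10^3 lb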